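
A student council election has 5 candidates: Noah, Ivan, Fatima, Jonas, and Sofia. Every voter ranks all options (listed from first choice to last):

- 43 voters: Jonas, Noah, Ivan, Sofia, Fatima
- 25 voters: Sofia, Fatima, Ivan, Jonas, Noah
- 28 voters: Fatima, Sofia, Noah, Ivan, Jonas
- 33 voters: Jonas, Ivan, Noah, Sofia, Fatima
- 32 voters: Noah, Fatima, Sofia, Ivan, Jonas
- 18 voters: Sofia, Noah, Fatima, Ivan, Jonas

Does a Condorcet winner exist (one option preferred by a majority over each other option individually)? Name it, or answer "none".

Checking pairwise contests:
Jonas beats Noah 101–78.
Noah beats Ivan 121–58.
Noah beats Fatima 126–53.
Ivan beats Jonas 103–76.
Noah beats Sofia 108–71.
Every option loses at least one head-to-head, so there is no Condorcet winner.

none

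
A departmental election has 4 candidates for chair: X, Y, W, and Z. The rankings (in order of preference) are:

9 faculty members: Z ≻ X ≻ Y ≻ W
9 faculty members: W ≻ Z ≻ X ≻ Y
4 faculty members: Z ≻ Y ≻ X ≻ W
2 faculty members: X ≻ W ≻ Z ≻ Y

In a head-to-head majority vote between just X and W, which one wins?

X

Voters preferring X to W: 15; preferring W to X: 9.
X wins the head-to-head.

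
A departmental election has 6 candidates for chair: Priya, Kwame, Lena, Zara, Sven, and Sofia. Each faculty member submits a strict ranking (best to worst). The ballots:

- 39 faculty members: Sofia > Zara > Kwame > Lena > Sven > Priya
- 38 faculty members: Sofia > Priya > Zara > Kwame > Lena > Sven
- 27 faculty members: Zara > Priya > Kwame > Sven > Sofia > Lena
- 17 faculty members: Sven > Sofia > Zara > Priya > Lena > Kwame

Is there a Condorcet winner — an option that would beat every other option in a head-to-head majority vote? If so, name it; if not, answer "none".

Sofia

Sofia vs Priya: 94–27 for Sofia.
Sofia vs Kwame: 94–27 for Sofia.
Sofia vs Lena: 121–0 for Sofia.
Sofia vs Zara: 94–27 for Sofia.
Sofia vs Sven: 77–44 for Sofia.
Sofia beats every other option head-to-head.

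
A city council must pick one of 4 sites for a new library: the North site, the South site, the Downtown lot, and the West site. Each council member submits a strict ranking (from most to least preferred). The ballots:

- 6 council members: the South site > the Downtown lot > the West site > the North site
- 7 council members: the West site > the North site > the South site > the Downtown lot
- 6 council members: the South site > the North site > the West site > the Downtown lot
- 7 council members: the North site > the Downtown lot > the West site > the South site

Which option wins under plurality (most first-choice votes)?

the South site

First-place votes: the North site 7, the South site 12, the Downtown lot 0, the West site 7.
the South site has the most first-place votes.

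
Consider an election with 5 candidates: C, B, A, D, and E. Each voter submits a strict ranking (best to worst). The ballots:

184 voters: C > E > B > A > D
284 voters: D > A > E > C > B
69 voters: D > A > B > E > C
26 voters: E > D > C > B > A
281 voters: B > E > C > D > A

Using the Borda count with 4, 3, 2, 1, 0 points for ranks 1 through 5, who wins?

E

C: 184·4 + 284·1 + 69·0 + 26·2 + 281·2 = 1634
B: 184·2 + 284·0 + 69·2 + 26·1 + 281·4 = 1656
A: 184·1 + 284·3 + 69·3 + 26·0 + 281·0 = 1243
D: 184·0 + 284·4 + 69·4 + 26·3 + 281·1 = 1771
E: 184·3 + 284·2 + 69·1 + 26·4 + 281·3 = 2136
E has the highest Borda score (2136).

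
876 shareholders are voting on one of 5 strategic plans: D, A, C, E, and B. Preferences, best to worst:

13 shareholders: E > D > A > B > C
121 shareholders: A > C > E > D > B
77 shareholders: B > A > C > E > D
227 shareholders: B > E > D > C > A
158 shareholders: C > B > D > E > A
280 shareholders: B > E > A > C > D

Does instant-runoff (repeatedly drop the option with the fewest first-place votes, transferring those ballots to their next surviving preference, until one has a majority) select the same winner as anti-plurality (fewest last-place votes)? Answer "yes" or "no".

no

Instant-runoff — R1 D 0, A 121, C 158, E 13, B 584 (B winner). Winner: B.
Anti-plurality — last-place votes: D 357, A 385, C 13, E 0, B 121. Winner: E.
The two methods disagree.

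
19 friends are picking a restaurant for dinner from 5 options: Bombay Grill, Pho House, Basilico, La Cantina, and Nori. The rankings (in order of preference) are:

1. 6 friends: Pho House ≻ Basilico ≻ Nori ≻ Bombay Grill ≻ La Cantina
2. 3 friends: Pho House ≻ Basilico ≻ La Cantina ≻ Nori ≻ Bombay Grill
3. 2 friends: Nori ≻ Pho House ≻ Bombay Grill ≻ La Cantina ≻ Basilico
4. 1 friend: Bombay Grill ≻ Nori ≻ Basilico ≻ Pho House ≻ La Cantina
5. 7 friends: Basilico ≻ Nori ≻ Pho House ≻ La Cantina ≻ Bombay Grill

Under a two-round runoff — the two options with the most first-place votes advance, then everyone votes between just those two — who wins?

Round 1 first-place votes: Bombay Grill 1, Pho House 9, Basilico 7, La Cantina 0, Nori 2.
Pho House and Basilico advance.
Runoff: Pho House is preferred to Basilico by 11 voters; Basilico by 8.
Pho House wins the runoff.

Pho House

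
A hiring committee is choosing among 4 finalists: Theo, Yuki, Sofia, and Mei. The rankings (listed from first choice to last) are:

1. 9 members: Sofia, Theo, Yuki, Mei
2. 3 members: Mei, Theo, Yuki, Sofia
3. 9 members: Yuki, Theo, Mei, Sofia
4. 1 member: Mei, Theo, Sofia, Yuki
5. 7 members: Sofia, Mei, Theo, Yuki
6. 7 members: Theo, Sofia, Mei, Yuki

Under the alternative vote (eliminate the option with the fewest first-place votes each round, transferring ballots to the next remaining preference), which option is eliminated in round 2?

Round 1: Theo 7, Yuki 9, Sofia 16, Mei 4. Eliminate Mei.
Round 2: Theo 11, Yuki 9, Sofia 16. Eliminate Yuki.

Yuki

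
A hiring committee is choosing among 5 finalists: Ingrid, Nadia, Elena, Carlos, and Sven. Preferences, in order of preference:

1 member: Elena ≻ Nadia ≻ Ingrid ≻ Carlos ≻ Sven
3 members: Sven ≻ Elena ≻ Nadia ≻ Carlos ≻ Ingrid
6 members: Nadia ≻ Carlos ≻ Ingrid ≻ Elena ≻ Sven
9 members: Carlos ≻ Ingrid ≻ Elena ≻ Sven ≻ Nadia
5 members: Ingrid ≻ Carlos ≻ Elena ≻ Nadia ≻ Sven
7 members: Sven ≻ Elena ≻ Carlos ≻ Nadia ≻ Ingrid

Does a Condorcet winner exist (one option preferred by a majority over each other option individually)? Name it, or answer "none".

Carlos vs Ingrid: 25–6 for Carlos.
Carlos vs Nadia: 21–10 for Carlos.
Carlos vs Elena: 20–11 for Carlos.
Carlos vs Sven: 21–10 for Carlos.
Carlos beats every other option head-to-head.

Carlos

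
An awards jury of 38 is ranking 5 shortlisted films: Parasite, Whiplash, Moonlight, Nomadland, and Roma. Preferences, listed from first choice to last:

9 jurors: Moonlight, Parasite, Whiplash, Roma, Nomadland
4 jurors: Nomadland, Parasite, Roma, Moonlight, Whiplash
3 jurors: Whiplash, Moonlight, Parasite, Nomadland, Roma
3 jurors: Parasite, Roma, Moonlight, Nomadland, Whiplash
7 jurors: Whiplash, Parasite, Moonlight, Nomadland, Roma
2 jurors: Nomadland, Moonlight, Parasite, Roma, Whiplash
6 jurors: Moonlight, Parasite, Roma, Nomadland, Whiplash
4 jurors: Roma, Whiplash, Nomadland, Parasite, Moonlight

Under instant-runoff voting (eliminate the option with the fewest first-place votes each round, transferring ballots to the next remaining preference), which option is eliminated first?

Parasite

Round 1: Parasite 3, Whiplash 10, Moonlight 15, Nomadland 6, Roma 4. Eliminate Parasite.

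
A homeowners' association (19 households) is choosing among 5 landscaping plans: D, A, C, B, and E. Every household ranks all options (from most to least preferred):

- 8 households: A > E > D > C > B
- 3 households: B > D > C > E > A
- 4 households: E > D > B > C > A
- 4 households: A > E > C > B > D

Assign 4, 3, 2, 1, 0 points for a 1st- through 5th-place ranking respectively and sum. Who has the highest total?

D: 8·2 + 3·3 + 4·3 + 4·0 = 37
A: 8·4 + 3·0 + 4·0 + 4·4 = 48
C: 8·1 + 3·2 + 4·1 + 4·2 = 26
B: 8·0 + 3·4 + 4·2 + 4·1 = 24
E: 8·3 + 3·1 + 4·4 + 4·3 = 55
E has the highest Borda score (55).

E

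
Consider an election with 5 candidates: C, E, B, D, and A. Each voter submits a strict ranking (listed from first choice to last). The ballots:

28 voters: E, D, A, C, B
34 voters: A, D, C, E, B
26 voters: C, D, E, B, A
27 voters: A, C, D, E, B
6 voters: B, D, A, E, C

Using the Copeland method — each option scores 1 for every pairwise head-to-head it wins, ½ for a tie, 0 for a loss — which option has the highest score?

C: beats E and B; loses to D and A → score 2.
E: beats B; loses to C, D, and A → score 1.
B: loses to C, E, D, and A → score 0.
D: beats C, E, and B; loses to A → score 3.
A: beats C, E, B, and D → score 4.
A has the best pairwise record.

A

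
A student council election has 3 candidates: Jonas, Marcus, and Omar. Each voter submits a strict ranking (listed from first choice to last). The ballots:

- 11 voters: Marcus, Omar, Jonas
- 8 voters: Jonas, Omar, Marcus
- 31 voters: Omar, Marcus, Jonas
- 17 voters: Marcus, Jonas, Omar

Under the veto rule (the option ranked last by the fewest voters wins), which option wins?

Last-place votes: Jonas 42, Marcus 8, Omar 17.
Marcus is ranked last by the fewest voters, so Marcus wins.

Marcus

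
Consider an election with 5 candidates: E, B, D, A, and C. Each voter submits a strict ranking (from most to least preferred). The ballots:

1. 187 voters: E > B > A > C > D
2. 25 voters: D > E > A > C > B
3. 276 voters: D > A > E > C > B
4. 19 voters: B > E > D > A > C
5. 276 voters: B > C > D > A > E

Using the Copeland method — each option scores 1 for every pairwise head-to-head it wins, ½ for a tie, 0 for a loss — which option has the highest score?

B

E: beats B and C; loses to D and A → score 2.
B: beats D, A, and C; loses to E → score 3.
D: beats E and A; loses to B and C → score 2.
A: beats E and C; loses to B and D → score 2.
C: beats D; loses to E, B, and A → score 1.
B has the best pairwise record.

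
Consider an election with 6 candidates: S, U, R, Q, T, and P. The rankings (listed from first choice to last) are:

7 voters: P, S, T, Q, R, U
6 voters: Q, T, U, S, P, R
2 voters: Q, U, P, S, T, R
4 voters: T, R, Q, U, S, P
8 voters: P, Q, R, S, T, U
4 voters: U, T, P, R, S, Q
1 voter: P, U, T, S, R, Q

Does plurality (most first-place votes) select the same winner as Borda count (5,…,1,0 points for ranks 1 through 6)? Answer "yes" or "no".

Plurality — first-place votes: S 0, U 4, R 0, Q 8, T 4, P 16. Winner: P.
Borda — scores: S 70, U 58, R 56, Q 98, T 94, P 104. Winner: P.
The two methods agree.

yes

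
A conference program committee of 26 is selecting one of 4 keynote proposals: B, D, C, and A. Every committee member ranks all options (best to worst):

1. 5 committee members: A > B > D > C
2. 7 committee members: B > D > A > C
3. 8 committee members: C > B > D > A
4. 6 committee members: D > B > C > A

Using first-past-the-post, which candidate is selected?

First-place votes: B 7, D 6, C 8, A 5.
C has the most first-place votes.

C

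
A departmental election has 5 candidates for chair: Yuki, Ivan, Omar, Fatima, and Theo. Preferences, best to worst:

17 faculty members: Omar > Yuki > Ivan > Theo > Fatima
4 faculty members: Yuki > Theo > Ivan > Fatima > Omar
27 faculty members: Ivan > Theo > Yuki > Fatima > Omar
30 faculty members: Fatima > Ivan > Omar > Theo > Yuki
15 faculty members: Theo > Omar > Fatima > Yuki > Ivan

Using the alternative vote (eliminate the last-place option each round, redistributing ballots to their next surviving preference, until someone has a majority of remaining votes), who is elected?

Round 1: Yuki 4, Ivan 27, Omar 17, Fatima 30, Theo 15. Eliminate Yuki.
Round 2: Ivan 27, Omar 17, Fatima 30, Theo 19. Eliminate Omar.
Round 3: Ivan 44, Fatima 30, Theo 19. Eliminate Theo.
Round 4: Ivan 48, Fatima 45. Ivan has a majority.

Ivan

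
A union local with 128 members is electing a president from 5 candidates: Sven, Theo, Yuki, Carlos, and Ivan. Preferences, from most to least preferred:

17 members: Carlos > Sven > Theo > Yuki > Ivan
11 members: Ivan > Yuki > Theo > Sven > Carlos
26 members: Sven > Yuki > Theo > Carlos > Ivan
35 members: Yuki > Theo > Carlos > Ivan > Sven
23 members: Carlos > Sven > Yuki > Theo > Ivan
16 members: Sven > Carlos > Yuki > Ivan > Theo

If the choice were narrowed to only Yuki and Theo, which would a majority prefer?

Voters preferring Yuki to Theo: 111; preferring Theo to Yuki: 17.
Yuki wins the head-to-head.

Yuki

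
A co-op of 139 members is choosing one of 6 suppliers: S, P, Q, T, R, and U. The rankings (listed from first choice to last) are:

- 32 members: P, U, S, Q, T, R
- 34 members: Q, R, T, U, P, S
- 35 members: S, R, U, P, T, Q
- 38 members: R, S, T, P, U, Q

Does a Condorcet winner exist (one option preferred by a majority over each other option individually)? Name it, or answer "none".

R

R vs S: 72–67 for R.
R vs P: 107–32 for R.
R vs Q: 73–66 for R.
R vs T: 107–32 for R.
R vs U: 107–32 for R.
R beats every other option head-to-head.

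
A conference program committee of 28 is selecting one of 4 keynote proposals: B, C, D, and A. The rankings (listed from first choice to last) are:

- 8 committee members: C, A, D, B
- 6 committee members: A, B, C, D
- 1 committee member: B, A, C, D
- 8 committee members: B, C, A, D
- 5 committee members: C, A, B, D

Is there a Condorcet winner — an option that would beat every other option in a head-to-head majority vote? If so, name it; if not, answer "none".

none

Checking pairwise contests:
A beats B 19–9.
B beats C 15–13.
B beats D 20–8.
C beats A 21–7.
Every option loses at least one head-to-head, so there is no Condorcet winner.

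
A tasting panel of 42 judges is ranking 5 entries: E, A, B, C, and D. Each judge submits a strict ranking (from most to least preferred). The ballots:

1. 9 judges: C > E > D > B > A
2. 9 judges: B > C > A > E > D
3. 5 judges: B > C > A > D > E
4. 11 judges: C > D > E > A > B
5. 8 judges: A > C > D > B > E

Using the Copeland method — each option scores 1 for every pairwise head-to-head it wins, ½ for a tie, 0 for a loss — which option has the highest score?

C

E: loses to A, B, C, and D → score 0.
A: beats E and D; loses to B and C → score 2.
B: beats E and A; loses to C and D → score 2.
C: beats E, A, B, and D → score 4.
D: beats E and B; loses to A and C → score 2.
C has the best pairwise record.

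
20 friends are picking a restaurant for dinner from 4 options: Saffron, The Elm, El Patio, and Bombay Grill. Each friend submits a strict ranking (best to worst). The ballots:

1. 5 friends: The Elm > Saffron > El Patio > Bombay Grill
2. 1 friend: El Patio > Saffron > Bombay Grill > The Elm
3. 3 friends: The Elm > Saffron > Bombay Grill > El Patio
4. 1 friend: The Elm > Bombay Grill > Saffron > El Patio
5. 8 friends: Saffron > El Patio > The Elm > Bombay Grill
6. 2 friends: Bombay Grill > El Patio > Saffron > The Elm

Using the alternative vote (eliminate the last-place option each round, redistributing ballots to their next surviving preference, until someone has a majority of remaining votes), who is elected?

Round 1: Saffron 8, The Elm 9, El Patio 1, Bombay Grill 2. Eliminate El Patio.
Round 2: Saffron 9, The Elm 9, Bombay Grill 2. Eliminate Bombay Grill.
Round 3: Saffron 11, The Elm 9. Saffron has a majority.

Saffron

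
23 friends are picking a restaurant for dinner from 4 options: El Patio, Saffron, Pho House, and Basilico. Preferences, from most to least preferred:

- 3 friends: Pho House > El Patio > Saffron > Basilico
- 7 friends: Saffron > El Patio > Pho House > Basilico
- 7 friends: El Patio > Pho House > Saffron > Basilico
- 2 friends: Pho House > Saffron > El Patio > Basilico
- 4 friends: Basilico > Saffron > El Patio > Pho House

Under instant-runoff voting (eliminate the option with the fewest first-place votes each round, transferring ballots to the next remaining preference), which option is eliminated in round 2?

Pho House

Round 1: El Patio 7, Saffron 7, Pho House 5, Basilico 4. Eliminate Basilico.
Round 2: El Patio 7, Saffron 11, Pho House 5. Eliminate Pho House.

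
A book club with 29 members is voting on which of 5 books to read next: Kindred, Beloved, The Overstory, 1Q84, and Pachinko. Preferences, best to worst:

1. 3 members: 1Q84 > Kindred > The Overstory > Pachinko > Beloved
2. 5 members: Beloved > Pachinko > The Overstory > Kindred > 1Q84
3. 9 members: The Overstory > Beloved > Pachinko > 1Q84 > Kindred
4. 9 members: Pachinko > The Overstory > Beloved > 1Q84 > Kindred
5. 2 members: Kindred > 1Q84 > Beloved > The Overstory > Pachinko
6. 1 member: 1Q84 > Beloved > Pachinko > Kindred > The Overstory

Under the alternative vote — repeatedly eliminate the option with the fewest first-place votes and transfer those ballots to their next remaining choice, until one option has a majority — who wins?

Round 1: Kindred 2, Beloved 5, The Overstory 9, 1Q84 4, Pachinko 9. Eliminate Kindred.
Round 2: Beloved 5, The Overstory 9, 1Q84 6, Pachinko 9. Eliminate Beloved.
Round 3: The Overstory 9, 1Q84 6, Pachinko 14. Eliminate 1Q84.
Round 4: The Overstory 14, Pachinko 15. Pachinko has a majority.

Pachinko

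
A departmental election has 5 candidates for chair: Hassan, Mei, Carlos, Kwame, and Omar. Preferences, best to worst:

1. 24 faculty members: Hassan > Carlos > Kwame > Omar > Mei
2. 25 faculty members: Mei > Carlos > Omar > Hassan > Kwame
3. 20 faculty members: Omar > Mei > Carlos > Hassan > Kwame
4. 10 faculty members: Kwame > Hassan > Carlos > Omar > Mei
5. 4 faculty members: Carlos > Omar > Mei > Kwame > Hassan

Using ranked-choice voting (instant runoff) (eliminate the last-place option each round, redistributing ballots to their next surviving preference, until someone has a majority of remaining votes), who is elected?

Round 1: Hassan 24, Mei 25, Carlos 4, Kwame 10, Omar 20. Eliminate Carlos.
Round 2: Hassan 24, Mei 25, Kwame 10, Omar 24. Eliminate Kwame.
Round 3: Hassan 34, Mei 25, Omar 24. Eliminate Omar.
Round 4: Hassan 34, Mei 49. Mei has a majority.

Mei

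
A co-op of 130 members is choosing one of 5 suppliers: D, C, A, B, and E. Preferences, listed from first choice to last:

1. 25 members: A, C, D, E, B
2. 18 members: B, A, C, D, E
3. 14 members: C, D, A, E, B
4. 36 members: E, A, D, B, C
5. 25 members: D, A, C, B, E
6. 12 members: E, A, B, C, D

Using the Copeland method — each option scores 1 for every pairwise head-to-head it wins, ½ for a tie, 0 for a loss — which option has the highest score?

D: beats B and E; loses to C and A → score 2.
C: beats D and E; loses to A and B → score 2.
A: beats D, C, B, and E → score 4.
B: beats C; loses to D, A, and E → score 1.
E: beats B; loses to D, C, and A → score 1.
A has the best pairwise record.

A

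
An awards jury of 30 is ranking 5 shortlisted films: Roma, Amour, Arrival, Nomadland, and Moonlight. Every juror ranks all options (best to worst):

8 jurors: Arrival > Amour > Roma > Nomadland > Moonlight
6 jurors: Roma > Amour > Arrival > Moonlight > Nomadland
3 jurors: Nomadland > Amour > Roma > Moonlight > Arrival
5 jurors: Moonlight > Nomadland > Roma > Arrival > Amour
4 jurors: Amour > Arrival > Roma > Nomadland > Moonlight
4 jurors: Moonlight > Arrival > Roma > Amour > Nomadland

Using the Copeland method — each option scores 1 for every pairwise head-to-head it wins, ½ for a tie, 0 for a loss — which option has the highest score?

Arrival

Roma: beats Nomadland and Moonlight; ties Amour; loses to Arrival → score 2.5.
Amour: beats Nomadland and Moonlight; ties Roma; loses to Arrival → score 2.5.
Arrival: beats Roma, Amour, Nomadland, and Moonlight → score 4.
Nomadland: ties Moonlight; loses to Roma, Amour, and Arrival → score 0.5.
Moonlight: ties Nomadland; loses to Roma, Amour, and Arrival → score 0.5.
Arrival has the best pairwise record.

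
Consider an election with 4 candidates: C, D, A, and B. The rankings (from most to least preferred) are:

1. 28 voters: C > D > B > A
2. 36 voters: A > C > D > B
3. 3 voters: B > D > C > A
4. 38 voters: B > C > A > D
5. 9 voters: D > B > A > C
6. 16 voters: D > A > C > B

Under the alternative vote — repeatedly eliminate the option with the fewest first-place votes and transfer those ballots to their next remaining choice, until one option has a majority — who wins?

Round 1: C 28, D 25, A 36, B 41. Eliminate D.
Round 2: C 28, A 52, B 50. Eliminate C.
Round 3: A 52, B 78. B has a majority.

B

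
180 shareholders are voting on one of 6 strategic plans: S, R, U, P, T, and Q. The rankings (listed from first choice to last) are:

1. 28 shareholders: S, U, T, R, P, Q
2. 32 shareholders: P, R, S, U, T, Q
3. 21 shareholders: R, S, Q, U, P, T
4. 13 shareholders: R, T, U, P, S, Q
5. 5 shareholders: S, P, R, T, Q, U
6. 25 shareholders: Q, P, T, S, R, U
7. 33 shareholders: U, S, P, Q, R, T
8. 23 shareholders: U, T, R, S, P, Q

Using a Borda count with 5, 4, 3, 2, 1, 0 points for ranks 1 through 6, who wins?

S: 28·5 + 32·3 + 21·4 + 13·1 + 5·5 + 25·2 + 33·4 + 23·2 = 586
R: 28·2 + 32·4 + 21·5 + 13·5 + 5·3 + 25·1 + 33·1 + 23·3 = 496
U: 28·4 + 32·2 + 21·2 + 13·3 + 5·0 + 25·0 + 33·5 + 23·5 = 537
P: 28·1 + 32·5 + 21·1 + 13·2 + 5·4 + 25·4 + 33·3 + 23·1 = 477
T: 28·3 + 32·1 + 21·0 + 13·4 + 5·2 + 25·3 + 33·0 + 23·4 = 345
Q: 28·0 + 32·0 + 21·3 + 13·0 + 5·1 + 25·5 + 33·2 + 23·0 = 259
S has the highest Borda score (586).

S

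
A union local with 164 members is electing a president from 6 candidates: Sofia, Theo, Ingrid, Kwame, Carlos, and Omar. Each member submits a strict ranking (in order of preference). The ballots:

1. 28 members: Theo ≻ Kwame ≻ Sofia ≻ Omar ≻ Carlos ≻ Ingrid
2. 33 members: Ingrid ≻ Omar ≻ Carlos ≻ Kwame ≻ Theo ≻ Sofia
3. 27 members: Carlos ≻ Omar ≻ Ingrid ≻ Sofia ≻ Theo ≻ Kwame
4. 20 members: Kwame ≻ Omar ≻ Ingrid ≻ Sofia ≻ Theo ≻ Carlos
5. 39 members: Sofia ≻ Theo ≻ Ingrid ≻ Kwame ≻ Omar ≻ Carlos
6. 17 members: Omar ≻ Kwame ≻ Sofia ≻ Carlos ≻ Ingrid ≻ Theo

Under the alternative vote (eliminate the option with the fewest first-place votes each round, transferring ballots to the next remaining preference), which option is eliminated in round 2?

Carlos

Round 1: Sofia 39, Theo 28, Ingrid 33, Kwame 20, Carlos 27, Omar 17. Eliminate Omar.
Round 2: Sofia 39, Theo 28, Ingrid 33, Kwame 37, Carlos 27. Eliminate Carlos.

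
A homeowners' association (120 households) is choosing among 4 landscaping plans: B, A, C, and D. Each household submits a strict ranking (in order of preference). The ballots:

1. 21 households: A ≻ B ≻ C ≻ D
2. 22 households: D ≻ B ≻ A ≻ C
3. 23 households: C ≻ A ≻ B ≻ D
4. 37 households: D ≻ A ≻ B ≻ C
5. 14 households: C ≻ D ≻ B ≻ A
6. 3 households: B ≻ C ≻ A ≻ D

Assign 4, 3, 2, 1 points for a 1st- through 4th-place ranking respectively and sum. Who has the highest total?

A

B: 21·3 + 22·3 + 23·2 + 37·2 + 14·2 + 3·4 = 289
A: 21·4 + 22·2 + 23·3 + 37·3 + 14·1 + 3·2 = 328
C: 21·2 + 22·1 + 23·4 + 37·1 + 14·4 + 3·3 = 258
D: 21·1 + 22·4 + 23·1 + 37·4 + 14·3 + 3·1 = 325
A has the highest Borda score (328).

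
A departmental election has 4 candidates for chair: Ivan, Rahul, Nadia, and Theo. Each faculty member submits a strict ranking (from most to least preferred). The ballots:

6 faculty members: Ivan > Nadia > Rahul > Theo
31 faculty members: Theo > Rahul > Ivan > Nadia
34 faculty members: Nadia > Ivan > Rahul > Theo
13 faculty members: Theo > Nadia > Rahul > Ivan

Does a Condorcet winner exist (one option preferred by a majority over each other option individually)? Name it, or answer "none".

Theo

Theo vs Ivan: 44–40 for Theo.
Theo vs Rahul: 44–40 for Theo.
Theo vs Nadia: 44–40 for Theo.
Theo beats every other option head-to-head.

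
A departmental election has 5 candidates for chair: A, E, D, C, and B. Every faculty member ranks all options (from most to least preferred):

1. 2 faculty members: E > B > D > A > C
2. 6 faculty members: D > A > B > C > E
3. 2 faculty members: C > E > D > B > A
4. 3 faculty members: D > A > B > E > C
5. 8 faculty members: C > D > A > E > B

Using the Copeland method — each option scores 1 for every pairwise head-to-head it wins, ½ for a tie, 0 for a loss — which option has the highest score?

D

A: beats E, C, and B; loses to D → score 3.
E: beats B; loses to A, D, and C → score 1.
D: beats A, E, C, and B → score 4.
C: beats E; loses to A, D, and B → score 1.
B: beats C; loses to A, E, and D → score 1.
D has the best pairwise record.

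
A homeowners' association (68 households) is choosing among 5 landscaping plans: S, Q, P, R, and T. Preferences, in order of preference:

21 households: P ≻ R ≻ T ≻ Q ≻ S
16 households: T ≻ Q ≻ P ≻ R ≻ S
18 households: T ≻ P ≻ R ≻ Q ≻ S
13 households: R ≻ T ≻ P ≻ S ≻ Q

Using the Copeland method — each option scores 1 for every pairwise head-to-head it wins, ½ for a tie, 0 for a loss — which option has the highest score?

S: loses to Q, P, R, and T → score 0.
Q: beats S; loses to P, R, and T → score 1.
P: beats S, Q, and R; loses to T → score 3.
R: beats S and Q; ties T; loses to P → score 2.5.
T: beats S, Q, and P; ties R → score 3.5.
T has the best pairwise record.

T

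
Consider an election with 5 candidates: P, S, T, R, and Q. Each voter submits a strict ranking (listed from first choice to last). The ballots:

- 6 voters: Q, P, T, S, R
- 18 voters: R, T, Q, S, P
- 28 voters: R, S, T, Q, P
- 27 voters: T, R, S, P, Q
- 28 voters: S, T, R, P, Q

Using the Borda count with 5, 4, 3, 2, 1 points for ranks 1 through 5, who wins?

P: 6·4 + 18·1 + 28·1 + 27·2 + 28·2 = 180
S: 6·2 + 18·2 + 28·4 + 27·3 + 28·5 = 381
T: 6·3 + 18·4 + 28·3 + 27·5 + 28·4 = 421
R: 6·1 + 18·5 + 28·5 + 27·4 + 28·3 = 428
Q: 6·5 + 18·3 + 28·2 + 27·1 + 28·1 = 195
R has the highest Borda score (428).

R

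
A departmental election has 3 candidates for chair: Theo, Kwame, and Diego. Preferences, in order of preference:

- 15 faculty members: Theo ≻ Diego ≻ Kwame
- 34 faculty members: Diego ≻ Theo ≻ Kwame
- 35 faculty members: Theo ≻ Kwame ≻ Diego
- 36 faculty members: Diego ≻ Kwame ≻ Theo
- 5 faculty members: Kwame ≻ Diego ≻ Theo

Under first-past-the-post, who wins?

Diego

First-place votes: Theo 50, Kwame 5, Diego 70.
Diego has the most first-place votes.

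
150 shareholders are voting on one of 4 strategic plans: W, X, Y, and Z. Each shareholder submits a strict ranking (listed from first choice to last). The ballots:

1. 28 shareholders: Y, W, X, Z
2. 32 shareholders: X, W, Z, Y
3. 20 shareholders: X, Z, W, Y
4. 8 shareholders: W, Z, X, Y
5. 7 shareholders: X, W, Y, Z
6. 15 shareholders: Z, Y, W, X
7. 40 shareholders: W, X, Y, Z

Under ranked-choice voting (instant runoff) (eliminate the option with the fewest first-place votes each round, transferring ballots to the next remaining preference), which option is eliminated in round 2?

Y

Round 1: W 48, X 59, Y 28, Z 15. Eliminate Z.
Round 2: W 48, X 59, Y 43. Eliminate Y.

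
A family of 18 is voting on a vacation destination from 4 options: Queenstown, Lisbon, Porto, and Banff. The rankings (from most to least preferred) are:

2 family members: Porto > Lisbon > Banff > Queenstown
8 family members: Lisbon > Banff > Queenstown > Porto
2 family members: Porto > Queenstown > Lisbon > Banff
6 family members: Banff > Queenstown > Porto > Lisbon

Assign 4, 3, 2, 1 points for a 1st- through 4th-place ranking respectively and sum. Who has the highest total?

Banff

Queenstown: 2·1 + 8·2 + 2·3 + 6·3 = 42
Lisbon: 2·3 + 8·4 + 2·2 + 6·1 = 48
Porto: 2·4 + 8·1 + 2·4 + 6·2 = 36
Banff: 2·2 + 8·3 + 2·1 + 6·4 = 54
Banff has the highest Borda score (54).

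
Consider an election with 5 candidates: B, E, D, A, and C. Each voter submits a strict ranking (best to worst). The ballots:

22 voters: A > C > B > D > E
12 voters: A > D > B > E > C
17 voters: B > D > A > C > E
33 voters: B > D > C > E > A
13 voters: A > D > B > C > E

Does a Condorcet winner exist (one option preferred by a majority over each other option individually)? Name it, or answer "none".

B vs E: 97–0 for B.
B vs D: 72–25 for B.
B vs A: 50–47 for B.
B vs C: 75–22 for B.
B beats every other option head-to-head.

B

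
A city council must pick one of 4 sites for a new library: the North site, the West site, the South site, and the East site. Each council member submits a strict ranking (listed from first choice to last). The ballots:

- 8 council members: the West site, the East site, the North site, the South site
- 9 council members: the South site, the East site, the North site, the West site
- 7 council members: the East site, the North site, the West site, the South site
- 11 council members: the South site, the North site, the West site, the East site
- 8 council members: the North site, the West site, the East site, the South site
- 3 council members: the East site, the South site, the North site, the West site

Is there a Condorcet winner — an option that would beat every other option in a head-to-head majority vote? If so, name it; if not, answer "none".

Checking pairwise contests:
the East site beats the North site 27–19.
the North site beats the West site 38–8.
the East site beats the South site 26–20.
the West site beats the East site 27–19.
Every option loses at least one head-to-head, so there is no Condorcet winner.

none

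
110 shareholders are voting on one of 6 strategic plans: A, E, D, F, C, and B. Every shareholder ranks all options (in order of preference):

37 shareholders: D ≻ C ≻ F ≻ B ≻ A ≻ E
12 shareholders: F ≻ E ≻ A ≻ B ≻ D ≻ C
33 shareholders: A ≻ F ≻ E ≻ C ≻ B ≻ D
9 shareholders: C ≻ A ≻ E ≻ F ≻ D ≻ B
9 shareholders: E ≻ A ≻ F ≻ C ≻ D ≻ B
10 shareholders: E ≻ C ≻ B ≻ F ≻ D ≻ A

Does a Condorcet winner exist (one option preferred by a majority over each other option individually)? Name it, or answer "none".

Checking pairwise contests:
F beats A 59–51.
A beats E 79–31.
A beats D 63–47.
C beats F 56–54.
E beats C 64–46.
A beats B 63–47.
Every option loses at least one head-to-head, so there is no Condorcet winner.

none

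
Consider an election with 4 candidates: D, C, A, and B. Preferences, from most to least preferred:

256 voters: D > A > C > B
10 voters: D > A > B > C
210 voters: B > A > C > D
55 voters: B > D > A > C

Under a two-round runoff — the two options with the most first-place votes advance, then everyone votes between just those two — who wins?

Round 1 first-place votes: D 266, C 0, A 0, B 265.
D and B advance.
Runoff: D is preferred to B by 266 voters; B by 265.
D wins the runoff.

D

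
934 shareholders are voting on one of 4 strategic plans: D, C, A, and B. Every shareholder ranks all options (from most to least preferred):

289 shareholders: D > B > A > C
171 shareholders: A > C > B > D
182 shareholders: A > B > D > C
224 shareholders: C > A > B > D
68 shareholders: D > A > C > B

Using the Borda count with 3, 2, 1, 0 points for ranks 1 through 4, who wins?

A

D: 289·3 + 171·0 + 182·1 + 224·0 + 68·3 = 1253
C: 289·0 + 171·2 + 182·0 + 224·3 + 68·1 = 1082
A: 289·1 + 171·3 + 182·3 + 224·2 + 68·2 = 1932
B: 289·2 + 171·1 + 182·2 + 224·1 + 68·0 = 1337
A has the highest Borda score (1932).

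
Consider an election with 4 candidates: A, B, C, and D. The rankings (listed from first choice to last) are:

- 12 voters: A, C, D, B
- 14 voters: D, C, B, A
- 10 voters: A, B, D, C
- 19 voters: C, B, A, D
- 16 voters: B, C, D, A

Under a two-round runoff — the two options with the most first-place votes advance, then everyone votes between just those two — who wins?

C

Round 1 first-place votes: A 22, B 16, C 19, D 14.
A and C advance.
Runoff: A is preferred to C by 22 voters; C by 49.
C wins the runoff.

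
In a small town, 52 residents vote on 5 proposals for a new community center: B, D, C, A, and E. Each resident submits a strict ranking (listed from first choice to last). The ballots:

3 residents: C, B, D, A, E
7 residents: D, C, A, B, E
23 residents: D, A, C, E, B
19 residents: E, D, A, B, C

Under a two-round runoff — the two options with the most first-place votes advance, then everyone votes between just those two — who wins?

D

Round 1 first-place votes: B 0, D 30, C 3, A 0, E 19.
D and E advance.
Runoff: D is preferred to E by 33 voters; E by 19.
D wins the runoff.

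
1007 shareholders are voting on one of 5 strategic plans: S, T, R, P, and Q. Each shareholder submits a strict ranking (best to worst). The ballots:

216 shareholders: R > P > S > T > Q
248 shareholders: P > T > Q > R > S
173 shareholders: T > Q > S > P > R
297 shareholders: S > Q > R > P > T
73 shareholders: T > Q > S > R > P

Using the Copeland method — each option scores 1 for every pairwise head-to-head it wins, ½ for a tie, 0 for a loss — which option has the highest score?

S

S: beats T, R, P, and Q → score 4.
T: beats Q; loses to S, R, and P → score 1.
R: beats T and P; loses to S and Q → score 2.
P: beats T; loses to S, R, and Q → score 1.
Q: beats R and P; loses to S and T → score 2.
S has the best pairwise record.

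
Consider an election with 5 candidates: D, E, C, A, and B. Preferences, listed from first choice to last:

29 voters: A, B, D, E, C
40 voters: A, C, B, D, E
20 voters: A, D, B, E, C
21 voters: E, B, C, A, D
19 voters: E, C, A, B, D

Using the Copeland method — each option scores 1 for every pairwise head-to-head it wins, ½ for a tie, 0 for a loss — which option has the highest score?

D: beats E; loses to C, A, and B → score 1.
E: beats C; loses to D, A, and B → score 1.
C: beats D; loses to E, A, and B → score 1.
A: beats D, E, C, and B → score 4.
B: beats D, E, and C; loses to A → score 3.
A has the best pairwise record.

A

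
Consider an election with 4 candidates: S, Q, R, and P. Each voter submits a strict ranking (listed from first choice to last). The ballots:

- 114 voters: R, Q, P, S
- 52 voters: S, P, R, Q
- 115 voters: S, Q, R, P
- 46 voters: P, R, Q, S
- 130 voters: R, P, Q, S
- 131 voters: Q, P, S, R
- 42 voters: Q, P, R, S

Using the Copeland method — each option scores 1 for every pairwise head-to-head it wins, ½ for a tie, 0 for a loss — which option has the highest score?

S: loses to Q, R, and P → score 0.
Q: beats S and P; loses to R → score 2.
R: beats S, Q, and P → score 3.
P: beats S; loses to Q and R → score 1.
R has the best pairwise record.

R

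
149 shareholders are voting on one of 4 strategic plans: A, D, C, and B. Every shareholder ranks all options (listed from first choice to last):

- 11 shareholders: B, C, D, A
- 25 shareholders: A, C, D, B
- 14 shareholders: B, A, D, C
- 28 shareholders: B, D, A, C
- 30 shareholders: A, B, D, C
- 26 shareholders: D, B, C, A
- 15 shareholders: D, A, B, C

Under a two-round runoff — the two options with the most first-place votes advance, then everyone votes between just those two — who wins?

Round 1 first-place votes: A 55, D 41, C 0, B 53.
A and B advance.
Runoff: A is preferred to B by 70 voters; B by 79.
B wins the runoff.

B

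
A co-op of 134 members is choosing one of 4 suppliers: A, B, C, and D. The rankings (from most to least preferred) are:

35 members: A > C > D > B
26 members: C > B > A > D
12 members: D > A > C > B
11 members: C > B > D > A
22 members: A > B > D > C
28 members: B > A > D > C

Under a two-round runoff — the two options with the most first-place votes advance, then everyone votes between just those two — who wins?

A

Round 1 first-place votes: A 57, B 28, C 37, D 12.
A and C advance.
Runoff: A is preferred to C by 97 voters; C by 37.
A wins the runoff.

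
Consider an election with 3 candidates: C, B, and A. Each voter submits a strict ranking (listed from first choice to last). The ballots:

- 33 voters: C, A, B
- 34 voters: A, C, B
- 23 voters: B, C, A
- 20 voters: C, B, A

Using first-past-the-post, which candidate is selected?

First-place votes: C 53, B 23, A 34.
C has the most first-place votes.

C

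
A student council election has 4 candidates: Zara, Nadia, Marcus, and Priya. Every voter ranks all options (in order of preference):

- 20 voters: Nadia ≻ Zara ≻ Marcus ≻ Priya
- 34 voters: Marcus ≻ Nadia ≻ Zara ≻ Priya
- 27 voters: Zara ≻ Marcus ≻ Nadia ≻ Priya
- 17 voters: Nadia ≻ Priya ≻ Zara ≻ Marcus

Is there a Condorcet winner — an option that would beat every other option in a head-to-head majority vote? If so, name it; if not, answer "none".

Checking pairwise contests:
Nadia beats Zara 71–27.
Marcus beats Nadia 61–37.
Zara beats Marcus 64–34.
Zara beats Priya 81–17.
Every option loses at least one head-to-head, so there is no Condorcet winner.

none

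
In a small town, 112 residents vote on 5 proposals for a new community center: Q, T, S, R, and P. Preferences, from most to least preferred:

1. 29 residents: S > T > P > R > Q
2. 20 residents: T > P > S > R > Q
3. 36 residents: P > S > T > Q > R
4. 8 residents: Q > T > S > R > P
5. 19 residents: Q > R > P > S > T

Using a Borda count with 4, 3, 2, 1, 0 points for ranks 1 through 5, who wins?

P

Q: 29·0 + 20·0 + 36·1 + 8·4 + 19·4 = 144
T: 29·3 + 20·4 + 36·2 + 8·3 + 19·0 = 263
S: 29·4 + 20·2 + 36·3 + 8·2 + 19·1 = 299
R: 29·1 + 20·1 + 36·0 + 8·1 + 19·3 = 114
P: 29·2 + 20·3 + 36·4 + 8·0 + 19·2 = 300
P has the highest Borda score (300).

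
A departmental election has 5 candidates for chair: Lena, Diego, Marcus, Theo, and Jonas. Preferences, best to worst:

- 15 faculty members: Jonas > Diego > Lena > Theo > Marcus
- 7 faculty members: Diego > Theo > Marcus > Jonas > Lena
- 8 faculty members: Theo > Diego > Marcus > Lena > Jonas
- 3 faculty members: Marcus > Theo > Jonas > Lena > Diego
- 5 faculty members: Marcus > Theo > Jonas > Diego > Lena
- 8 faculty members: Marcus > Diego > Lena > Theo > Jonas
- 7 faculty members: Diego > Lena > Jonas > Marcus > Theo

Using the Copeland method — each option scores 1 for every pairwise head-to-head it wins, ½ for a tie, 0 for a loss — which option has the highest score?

Diego

Lena: beats Theo; loses to Diego, Marcus, and Jonas → score 1.
Diego: beats Lena, Marcus, Theo, and Jonas → score 4.
Marcus: beats Lena and Jonas; loses to Diego and Theo → score 2.
Theo: beats Marcus and Jonas; loses to Lena and Diego → score 2.
Jonas: beats Lena; loses to Diego, Marcus, and Theo → score 1.
Diego has the best pairwise record.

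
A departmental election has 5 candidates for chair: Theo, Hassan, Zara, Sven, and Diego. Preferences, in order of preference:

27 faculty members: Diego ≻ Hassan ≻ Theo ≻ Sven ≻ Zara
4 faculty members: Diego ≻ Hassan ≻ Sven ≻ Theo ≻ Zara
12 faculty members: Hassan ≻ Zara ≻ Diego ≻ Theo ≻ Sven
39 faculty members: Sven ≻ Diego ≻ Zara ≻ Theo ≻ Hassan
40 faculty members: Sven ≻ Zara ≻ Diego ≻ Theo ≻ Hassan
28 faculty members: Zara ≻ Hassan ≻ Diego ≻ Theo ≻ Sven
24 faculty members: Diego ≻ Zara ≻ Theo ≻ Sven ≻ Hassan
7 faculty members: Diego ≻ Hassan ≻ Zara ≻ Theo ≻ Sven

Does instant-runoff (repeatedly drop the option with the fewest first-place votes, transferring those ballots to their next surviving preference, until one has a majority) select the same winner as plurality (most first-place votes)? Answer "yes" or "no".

no

Instant-runoff — R1 Theo 0, Hassan 12, Zara 28, Sven 79, Diego 62 (Theo out); R2 Hassan 12, Zara 28, Sven 79, Diego 62 (Hassan out); R3 Zara 40, Sven 79, Diego 62 (Zara out); R4 Sven 79, Diego 102 (Diego winner). Winner: Diego.
Plurality — first-place votes: Theo 0, Hassan 12, Zara 28, Sven 79, Diego 62. Winner: Sven.
The two methods disagree.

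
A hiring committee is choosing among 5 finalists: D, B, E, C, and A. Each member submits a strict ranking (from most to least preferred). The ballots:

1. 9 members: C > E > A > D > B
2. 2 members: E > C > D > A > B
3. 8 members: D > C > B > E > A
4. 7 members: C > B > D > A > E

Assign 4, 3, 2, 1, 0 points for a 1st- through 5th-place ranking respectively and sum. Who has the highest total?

C

D: 9·1 + 2·2 + 8·4 + 7·2 = 59
B: 9·0 + 2·0 + 8·2 + 7·3 = 37
E: 9·3 + 2·4 + 8·1 + 7·0 = 43
C: 9·4 + 2·3 + 8·3 + 7·4 = 94
A: 9·2 + 2·1 + 8·0 + 7·1 = 27
C has the highest Borda score (94).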